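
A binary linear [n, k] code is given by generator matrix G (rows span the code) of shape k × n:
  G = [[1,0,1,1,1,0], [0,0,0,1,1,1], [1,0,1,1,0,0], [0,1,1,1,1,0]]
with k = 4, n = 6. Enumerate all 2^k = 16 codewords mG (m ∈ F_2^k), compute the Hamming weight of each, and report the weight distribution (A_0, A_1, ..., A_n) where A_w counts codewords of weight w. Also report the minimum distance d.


Weight distribution: A_0 = 1, A_1 = 1, A_2 = 2, A_3 = 6, A_4 = 5, A_5 = 1. Minimum distance d = 1.

Enumerate all 2^4 = 16 messages m ∈ F_2^4.
For each, compute codeword c = mG in F_2^6, then tally its weight.
  m = 0000 → c = 000000, weight = 0.
  m = 1000 → c = 101110, weight = 4.
  m = 0100 → c = 000111, weight = 3.
  m = 1100 → c = 101001, weight = 3.
  m = 0010 → c = 101100, weight = 3.
  m = 1010 → c = 000010, weight = 1.
  m = 0110 → c = 101011, weight = 4.
  m = 1110 → c = 000101, weight = 2.
  m = 0001 → c = 011110, weight = 4.
  m = 1001 → c = 110000, weight = 2.
  m = 0101 → c = 011001, weight = 3.
  m = 1101 → c = 110111, weight = 5.
  m = 0011 → c = 110010, weight = 3.
  m = 1011 → c = 011100, weight = 3.
  m = 0111 → c = 110101, weight = 4.
  m = 1111 → c = 011011, weight = 4.
Tally weights:
  weight 0: 1 codewords.
  weight 1: 1 codewords.
  weight 2: 2 codewords.
  weight 3: 6 codewords.
  weight 4: 5 codewords.
  weight 5: 1 codewords.
Minimum distance d = smallest w > 0 with A_w > 0 = 1.
Sanity: Σ A_w = 16 = 2^4 = 16 ✓.


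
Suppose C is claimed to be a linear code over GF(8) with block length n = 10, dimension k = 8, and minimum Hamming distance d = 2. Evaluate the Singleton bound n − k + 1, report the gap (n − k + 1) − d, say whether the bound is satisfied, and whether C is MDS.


Singleton RHS = n − k + 1 = 3, slack = 1, bound satisfied, not MDS.

Singleton bound: d ≤ n − k + 1.
Here n = 10, k = 8, so n − k + 1 = 3.
Given d = 2, check d ≤ 3: YES.
Slack = (n − k + 1) − d = 1.
The code is NOT MDS (slack = 1 > 0).
Description: the claimed parameters are [10, 8, 2]_8; such a code would be non-MDS.


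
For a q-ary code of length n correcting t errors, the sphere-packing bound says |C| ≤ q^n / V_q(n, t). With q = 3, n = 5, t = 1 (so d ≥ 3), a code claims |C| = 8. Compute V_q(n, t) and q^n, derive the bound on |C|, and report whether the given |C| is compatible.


V_q(n, t) = 11, q^n = 243, Hamming bound = 22, |C| = 8 ≤ bound (satisfied).

Step 1: Compute V_q(n, t) = Σ_{j=0}^1 C(n, j) (q−1)^j.
  j = 0: C(5,0)·(2)^0 = 1·1 = 1.
  j = 1: C(5,1)·(2)^1 = 5·2 = 10.
  V_q(n, t) = 1 + 10 = 11.
Step 2: q^n = 3^5 = 243.
Step 3: Hamming bound ⌊q^n / V_q(n,t)⌋ = ⌊243/11⌋ = 22.
Step 4: Compare |C| = 8 to 22: satisfied.
The claimed |C| lies below the Hamming bound.


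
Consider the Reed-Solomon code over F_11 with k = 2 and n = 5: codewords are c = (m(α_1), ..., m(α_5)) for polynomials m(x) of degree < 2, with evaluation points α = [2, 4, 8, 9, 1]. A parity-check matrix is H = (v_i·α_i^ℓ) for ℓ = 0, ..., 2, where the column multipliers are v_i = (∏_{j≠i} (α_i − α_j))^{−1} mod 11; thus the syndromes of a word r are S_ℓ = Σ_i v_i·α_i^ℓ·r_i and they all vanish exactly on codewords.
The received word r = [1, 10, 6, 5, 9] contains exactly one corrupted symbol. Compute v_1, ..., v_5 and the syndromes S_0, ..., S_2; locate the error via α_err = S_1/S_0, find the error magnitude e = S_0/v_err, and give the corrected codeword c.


S = (6, 6, 6), error at position 5, error magnitude e = 7, c = [1, 10, 6, 5, 2].

Step 1: column multipliers v_i = (∏_{j≠i}(α_i − α_j))^{−1} mod 11.
  i = 1 (α = 2): (2−4)(2−8)(2−9)(2−1) = (−2)·(−6)·(−7)·1 = −84 ≡ 4, so v_1 = 4^{−1} = 3 (mod 11).
  i = 2 (α = 4): (4−2)(4−8)(4−9)(4−1) = 2·(−4)·(−5)·3 = 120 ≡ 10, so v_2 = 10^{−1} = 10 (mod 11).
  i = 3 (α = 8): (8−2)(8−4)(8−9)(8−1) = 6·4·(−1)·7 = −168 ≡ 8, so v_3 = 8^{−1} = 7 (mod 11).
  i = 4 (α = 9): (9−2)(9−4)(9−8)(9−1) = 7·5·1·8 = 280 ≡ 5, so v_4 = 5^{−1} = 9 (mod 11).
  i = 5 (α = 1): (1−2)(1−4)(1−8)(1−9) = (−1)·(−3)·(−7)·(−8) = 168 ≡ 3, so v_5 = 3^{−1} = 4 (mod 11).
  v = [3, 10, 7, 9, 4].
Step 2: syndromes of r = [1, 10, 6, 5, 9] (all sums mod 11).
  S_0 = Σ v_i r_i = 3·1 + 10·10 + 7·6 + 9·5 + 4·9 = 226 ≡ 6.
  S_1 = Σ v_i α_i r_i = 3·2·1 + 10·4·10 + 7·8·6 + 9·9·5 + 4·1·9 = 1183 ≡ 6.
  α_i^2 mod 11 = [4, 5, 9, 4, 1].
  S_2 = Σ v_i α_i^2 r_i = 3·4·1 + 10·5·10 + 7·9·6 + 9·4·5 + 4·1·9 = 1106 ≡ 6.
  S = (6, 6, 6) ≠ 0, so r is not a codeword (an error is present).
Step 3: locate the error. For a single error e at position i, S_ℓ = v_i·e·α_i^ℓ, so α_err = S_1/S_0.
  S_0^{−1} = 6^{−1} = 2 (mod 11), so α_err = 6·2 = 12 ≡ 1 = α_5. Error position i = 5.
  Consistency check: S_2/S_1 = 6·2 = 12 ≡ 1 = α_err ✓ (single-error assumption holds).
Step 4: error magnitude e = S_0/v_5 = S_0·∏_{j≠5}(α_5 − α_j) = 6·3 = 18 ≡ 7 (mod 11).
Step 5: correct position 5: c_5 = r_5 − e = 9 − 7 ≡ 2 (mod 11). Hence c = [1, 10, 6, 5, 2].
  Check: interpolating c through the α_i gives m(x) = 3 + 10·x (degree < 2) with m(α_i) = c_i for every i, so c is indeed a codeword.


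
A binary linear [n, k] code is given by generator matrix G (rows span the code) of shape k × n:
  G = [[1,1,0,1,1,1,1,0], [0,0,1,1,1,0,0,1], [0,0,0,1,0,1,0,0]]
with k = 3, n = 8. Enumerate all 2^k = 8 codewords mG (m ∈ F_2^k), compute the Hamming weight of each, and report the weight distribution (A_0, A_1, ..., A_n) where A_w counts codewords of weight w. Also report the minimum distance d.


Weight distribution: A_0 = 1, A_2 = 1, A_4 = 3, A_6 = 3. Minimum distance d = 2.

Enumerate all 2^3 = 8 messages m ∈ F_2^3.
For each, compute codeword c = mG in F_2^8, then tally its weight.
  m = 000 → c = 00000000, weight = 0.
  m = 100 → c = 11011110, weight = 6.
  m = 010 → c = 00111001, weight = 4.
  m = 110 → c = 11100111, weight = 6.
  m = 001 → c = 00010100, weight = 2.
  m = 101 → c = 11001010, weight = 4.
  m = 011 → c = 00101101, weight = 4.
  m = 111 → c = 11110011, weight = 6.
Tally weights:
  weight 0: 1 codewords.
  weight 2: 1 codewords.
  weight 4: 3 codewords.
  weight 6: 3 codewords.
Minimum distance d = smallest w > 0 with A_w > 0 = 2.
Sanity: Σ A_w = 8 = 2^3 = 8 ✓.


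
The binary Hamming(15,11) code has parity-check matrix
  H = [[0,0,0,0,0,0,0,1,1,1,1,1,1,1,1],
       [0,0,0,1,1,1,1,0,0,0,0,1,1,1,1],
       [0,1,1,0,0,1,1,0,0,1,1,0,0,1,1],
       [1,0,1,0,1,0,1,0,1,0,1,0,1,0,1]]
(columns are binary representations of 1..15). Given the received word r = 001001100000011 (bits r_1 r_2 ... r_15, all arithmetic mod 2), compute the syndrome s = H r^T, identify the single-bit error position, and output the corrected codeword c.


s = (0, 0, 1, 1)^T, error position = 3, corrected codeword c = 000001100000011

Compute s = H r^T mod 2 one row at a time:
  s_1 = 0 + 0 + 0 + 0 + 0 + 0 + 1 + 1 = 2 ≡ 0 (mod 2).
  s_2 = 0 + 0 + 1 + 1 + 0 + 0 + 1 + 1 = 4 ≡ 0 (mod 2).
  s_3 = 0 + 1 + 1 + 1 + 0 + 0 + 1 + 1 = 5 ≡ 1 (mod 2).
  s_4 = 0 + 1 + 0 + 1 + 0 + 0 + 0 + 1 = 3 ≡ 1 (mod 2).
s = (0, 0, 1, 1)^T — this equals column 3 of H (binary 0011), so error is at position 3.
Correct: flip bit 3 of r = 001001100000011 to get c = 000001100000011.


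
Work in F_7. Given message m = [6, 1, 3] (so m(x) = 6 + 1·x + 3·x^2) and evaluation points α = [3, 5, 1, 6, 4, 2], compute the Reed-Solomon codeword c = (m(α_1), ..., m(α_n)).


c = [1, 2, 3, 1, 2, 6]

Message polynomial: m(x) = 6 + 1·x + 3·x^2 (mod 7).
For each evaluation point α_i, compute m(α_i) mod 7:
  α_1 = 3: Horner steps 3 → 3 → 1, so m(3) = 1.
  α_2 = 5: Horner steps 3 → 2 → 2, so m(5) = 2.
  α_3 = 1: Horner steps 3 → 4 → 3, so m(1) = 3.
  α_4 = 6: Horner steps 3 → 5 → 1, so m(6) = 1.
  α_5 = 4: Horner steps 3 → 6 → 2, so m(4) = 2.
  α_6 = 2: Horner steps 3 → 0 → 6, so m(2) = 6.
Codeword c = [1, 2, 3, 1, 2, 6] ∈ F_7^6.


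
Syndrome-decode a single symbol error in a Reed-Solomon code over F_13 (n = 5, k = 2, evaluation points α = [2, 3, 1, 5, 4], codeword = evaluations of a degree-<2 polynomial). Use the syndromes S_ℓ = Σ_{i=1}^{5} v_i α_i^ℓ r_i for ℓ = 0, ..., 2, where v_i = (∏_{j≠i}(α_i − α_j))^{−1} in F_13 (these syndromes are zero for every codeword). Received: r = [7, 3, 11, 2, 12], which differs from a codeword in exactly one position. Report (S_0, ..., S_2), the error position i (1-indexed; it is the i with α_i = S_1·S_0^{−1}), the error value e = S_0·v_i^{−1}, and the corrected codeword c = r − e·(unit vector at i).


S = (3, 2, 10), error at position 4, error magnitude e = 7, c = [7, 3, 11, 8, 12].

Step 1: column multipliers v_i = (∏_{j≠i}(α_i − α_j))^{−1} mod 13.
  i = 1 (α = 2): (2−3)(2−1)(2−5)(2−4) = (−1)·1·(−3)·(−2) = −6 ≡ 7, so v_1 = 7^{−1} = 2 (mod 13).
  i = 2 (α = 3): (3−2)(3−1)(3−5)(3−4) = 1·2·(−2)·(−1) = 4 ≡ 4, so v_2 = 4^{−1} = 10 (mod 13).
  i = 3 (α = 1): (1−2)(1−3)(1−5)(1−4) = (−1)·(−2)·(−4)·(−3) = 24 ≡ 11, so v_3 = 11^{−1} = 6 (mod 13).
  i = 4 (α = 5): (5−2)(5−3)(5−1)(5−4) = 3·2·4·1 = 24 ≡ 11, so v_4 = 11^{−1} = 6 (mod 13).
  i = 5 (α = 4): (4−2)(4−3)(4−1)(4−5) = 2·1·3·(−1) = −6 ≡ 7, so v_5 = 7^{−1} = 2 (mod 13).
  v = [2, 10, 6, 6, 2].
Step 2: syndromes of r = [7, 3, 11, 2, 12] (all sums mod 13).
  S_0 = Σ v_i r_i = 2·7 + 10·3 + 6·11 + 6·2 + 2·12 = 146 ≡ 3.
  S_1 = Σ v_i α_i r_i = 2·2·7 + 10·3·3 + 6·1·11 + 6·5·2 + 2·4·12 = 340 ≡ 2.
  α_i^2 mod 13 = [4, 9, 1, 12, 3].
  S_2 = Σ v_i α_i^2 r_i = 2·4·7 + 10·9·3 + 6·1·11 + 6·12·2 + 2·3·12 = 608 ≡ 10.
  S = (3, 2, 10) ≠ 0, so r is not a codeword (an error is present).
Step 3: locate the error. For a single error e at position i, S_ℓ = v_i·e·α_i^ℓ, so α_err = S_1/S_0.
  S_0^{−1} = 3^{−1} = 9 (mod 13), so α_err = 2·9 = 18 ≡ 5 = α_4. Error position i = 4.
  Consistency check: S_2/S_1 = 10·7 = 70 ≡ 5 = α_err ✓ (single-error assumption holds).
Step 4: error magnitude e = S_0/v_4 = S_0·∏_{j≠4}(α_4 − α_j) = 3·11 = 33 ≡ 7 (mod 13).
Step 5: correct position 4: c_4 = r_4 − e = 2 − 7 ≡ 8 (mod 13). Hence c = [7, 3, 11, 8, 12].
  Check: interpolating c through the α_i gives m(x) = 2 + 9·x (degree < 2) with m(α_i) = c_i for every i, so c is indeed a codeword.


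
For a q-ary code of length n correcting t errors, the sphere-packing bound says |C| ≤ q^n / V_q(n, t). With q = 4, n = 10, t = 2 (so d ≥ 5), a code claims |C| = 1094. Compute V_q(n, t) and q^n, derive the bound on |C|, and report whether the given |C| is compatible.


V_q(n, t) = 436, q^n = 1048576, Hamming bound = 2404, |C| = 1094 ≤ bound (satisfied).

Step 1: Compute V_q(n, t) = Σ_{j=0}^2 C(n, j) (q−1)^j.
  j = 0: C(10,0)·(3)^0 = 1·1 = 1.
  j = 1: C(10,1)·(3)^1 = 10·3 = 30.
  j = 2: C(10,2)·(3)^2 = 45·9 = 405.
  V_q(n, t) = 1 + 30 + 405 = 436.
Step 2: q^n = 4^10 = 1048576.
Step 3: Hamming bound ⌊q^n / V_q(n,t)⌋ = ⌊1048576/436⌋ = 2404.
Step 4: Compare |C| = 1094 to 2404: satisfied.
The claimed |C| lies below the Hamming bound.


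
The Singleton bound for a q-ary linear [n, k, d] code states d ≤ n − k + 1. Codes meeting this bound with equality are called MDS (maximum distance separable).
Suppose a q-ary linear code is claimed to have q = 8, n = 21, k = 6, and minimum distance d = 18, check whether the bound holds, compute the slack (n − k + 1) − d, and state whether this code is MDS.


Singleton RHS = n − k + 1 = 16, slack = -2, bound violated (no such code; not MDS).

Singleton bound: d ≤ n − k + 1.
Here n = 21, k = 6, so n − k + 1 = 16.
Given d = 18, check d ≤ 16: NO.
Slack = (n − k + 1) − d = -2.
The slack is negative: d = 18 exceeds n − k + 1 = 16 by 2, so the Singleton bound is violated and no linear [21, 6, 18]_8 code can exist. In particular it is not MDS (MDS requires d = n − k + 1 exactly).
Description: the claimed parameters are [21, 6, 18]_8; such a code would be impossible (violates the Singleton bound).


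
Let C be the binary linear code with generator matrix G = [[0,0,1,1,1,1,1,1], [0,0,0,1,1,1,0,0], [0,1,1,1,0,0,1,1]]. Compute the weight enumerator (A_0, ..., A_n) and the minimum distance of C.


Weight distribution: A_0 = 1, A_2 = 1, A_3 = 3, A_5 = 1, A_6 = 2. Minimum distance d = 2.

Enumerate all 2^3 = 8 messages m ∈ F_2^3.
For each, compute codeword c = mG in F_2^8, then tally its weight.
  m = 000 → c = 00000000, weight = 0.
  m = 100 → c = 00111111, weight = 6.
  m = 010 → c = 00011100, weight = 3.
  m = 110 → c = 00100011, weight = 3.
  m = 001 → c = 01110011, weight = 5.
  m = 101 → c = 01001100, weight = 3.
  m = 011 → c = 01101111, weight = 6.
  m = 111 → c = 01010000, weight = 2.
Tally weights:
  weight 0: 1 codewords.
  weight 2: 1 codewords.
  weight 3: 3 codewords.
  weight 5: 1 codewords.
  weight 6: 2 codewords.
Minimum distance d = smallest w > 0 with A_w > 0 = 2.
Sanity: Σ A_w = 8 = 2^3 = 8 ✓.


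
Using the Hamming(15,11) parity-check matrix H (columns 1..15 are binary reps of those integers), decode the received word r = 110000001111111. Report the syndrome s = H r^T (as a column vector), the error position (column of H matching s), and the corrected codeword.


s = (1, 0, 1, 1)^T, error position = 11, corrected codeword c = 110000001101111

Compute s = H r^T mod 2 one row at a time:
  s_1 = 0 + 1 + 1 + 1 + 1 + 1 + 1 + 1 = 7 ≡ 1 (mod 2).
  s_2 = 0 + 0 + 0 + 0 + 1 + 1 + 1 + 1 = 4 ≡ 0 (mod 2).
  s_3 = 1 + 0 + 0 + 0 + 1 + 1 + 1 + 1 = 5 ≡ 1 (mod 2).
  s_4 = 1 + 0 + 0 + 0 + 1 + 1 + 1 + 1 = 5 ≡ 1 (mod 2).
s = (1, 0, 1, 1)^T — this equals column 11 of H (binary 1011), so error is at position 11.
Correct: flip bit 11 of r = 110000001111111 to get c = 110000001101111.


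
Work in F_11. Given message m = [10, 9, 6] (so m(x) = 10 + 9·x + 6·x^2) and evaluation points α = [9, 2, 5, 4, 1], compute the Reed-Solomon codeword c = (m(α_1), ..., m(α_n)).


c = [5, 8, 7, 10, 3]

Message polynomial: m(x) = 10 + 9·x + 6·x^2 (mod 11).
For each evaluation point α_i, compute m(α_i) mod 11:
  α_1 = 9: Horner steps 6 → 8 → 5, so m(9) = 5.
  α_2 = 2: Horner steps 6 → 10 → 8, so m(2) = 8.
  α_3 = 5: Horner steps 6 → 6 → 7, so m(5) = 7.
  α_4 = 4: Horner steps 6 → 0 → 10, so m(4) = 10.
  α_5 = 1: Horner steps 6 → 4 → 3, so m(1) = 3.
Codeword c = [5, 8, 7, 10, 3] ∈ F_11^5.


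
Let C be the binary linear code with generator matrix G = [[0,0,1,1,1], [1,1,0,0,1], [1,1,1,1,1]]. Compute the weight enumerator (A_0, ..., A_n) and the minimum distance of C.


Weight distribution: A_0 = 1, A_1 = 1, A_2 = 2, A_3 = 2, A_4 = 1, A_5 = 1. Minimum distance d = 1.

Enumerate all 2^3 = 8 messages m ∈ F_2^3.
For each, compute codeword c = mG in F_2^5, then tally its weight.
  m = 000 → c = 00000, weight = 0.
  m = 100 → c = 00111, weight = 3.
  m = 010 → c = 11001, weight = 3.
  m = 110 → c = 11110, weight = 4.
  m = 001 → c = 11111, weight = 5.
  m = 101 → c = 11000, weight = 2.
  m = 011 → c = 00110, weight = 2.
  m = 111 → c = 00001, weight = 1.
Tally weights:
  weight 0: 1 codewords.
  weight 1: 1 codewords.
  weight 2: 2 codewords.
  weight 3: 2 codewords.
  weight 4: 1 codewords.
  weight 5: 1 codewords.
Minimum distance d = smallest w > 0 with A_w > 0 = 1.
Sanity: Σ A_w = 8 = 2^3 = 8 ✓.


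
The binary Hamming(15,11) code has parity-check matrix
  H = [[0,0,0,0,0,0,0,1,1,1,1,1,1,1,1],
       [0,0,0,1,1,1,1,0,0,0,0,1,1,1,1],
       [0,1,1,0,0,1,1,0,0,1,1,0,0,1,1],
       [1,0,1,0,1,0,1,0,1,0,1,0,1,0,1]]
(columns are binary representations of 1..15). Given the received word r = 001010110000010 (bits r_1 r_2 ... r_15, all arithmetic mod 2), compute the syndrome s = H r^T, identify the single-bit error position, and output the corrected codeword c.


s = (0, 1, 1, 1)^T, error position = 7, corrected codeword c = 001010010000010

Compute s = H r^T mod 2 one row at a time:
  s_1 = 1 + 0 + 0 + 0 + 0 + 0 + 1 + 0 = 2 ≡ 0 (mod 2).
  s_2 = 0 + 1 + 0 + 1 + 0 + 0 + 1 + 0 = 3 ≡ 1 (mod 2).
  s_3 = 0 + 1 + 0 + 1 + 0 + 0 + 1 + 0 = 3 ≡ 1 (mod 2).
  s_4 = 0 + 1 + 1 + 1 + 0 + 0 + 0 + 0 = 3 ≡ 1 (mod 2).
s = (0, 1, 1, 1)^T — this equals column 7 of H (binary 0111), so error is at position 7.
Correct: flip bit 7 of r = 001010110000010 to get c = 001010010000010.


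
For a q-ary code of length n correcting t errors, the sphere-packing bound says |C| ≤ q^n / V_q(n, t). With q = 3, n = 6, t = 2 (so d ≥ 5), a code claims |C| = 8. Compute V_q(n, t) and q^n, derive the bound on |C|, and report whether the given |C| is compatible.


V_q(n, t) = 73, q^n = 729, Hamming bound = 9, |C| = 8 ≤ bound (satisfied).

Step 1: Compute V_q(n, t) = Σ_{j=0}^2 C(n, j) (q−1)^j.
  j = 0: C(6,0)·(2)^0 = 1·1 = 1.
  j = 1: C(6,1)·(2)^1 = 6·2 = 12.
  j = 2: C(6,2)·(2)^2 = 15·4 = 60.
  V_q(n, t) = 1 + 12 + 60 = 73.
Step 2: q^n = 3^6 = 729.
Step 3: Hamming bound ⌊q^n / V_q(n,t)⌋ = ⌊729/73⌋ = 9.
Step 4: Compare |C| = 8 to 9: satisfied.
The claimed |C| lies below the Hamming bound.


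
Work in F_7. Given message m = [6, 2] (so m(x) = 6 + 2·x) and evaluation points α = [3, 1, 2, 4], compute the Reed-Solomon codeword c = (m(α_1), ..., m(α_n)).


c = [5, 1, 3, 0]

Message polynomial: m(x) = 6 + 2·x (mod 7).
For each evaluation point α_i, compute m(α_i) mod 7:
  α_1 = 3: Horner steps 2 → 5, so m(3) = 5.
  α_2 = 1: Horner steps 2 → 1, so m(1) = 1.
  α_3 = 2: Horner steps 2 → 3, so m(2) = 3.
  α_4 = 4: Horner steps 2 → 0, so m(4) = 0.
Codeword c = [5, 1, 3, 0] ∈ F_7^4.


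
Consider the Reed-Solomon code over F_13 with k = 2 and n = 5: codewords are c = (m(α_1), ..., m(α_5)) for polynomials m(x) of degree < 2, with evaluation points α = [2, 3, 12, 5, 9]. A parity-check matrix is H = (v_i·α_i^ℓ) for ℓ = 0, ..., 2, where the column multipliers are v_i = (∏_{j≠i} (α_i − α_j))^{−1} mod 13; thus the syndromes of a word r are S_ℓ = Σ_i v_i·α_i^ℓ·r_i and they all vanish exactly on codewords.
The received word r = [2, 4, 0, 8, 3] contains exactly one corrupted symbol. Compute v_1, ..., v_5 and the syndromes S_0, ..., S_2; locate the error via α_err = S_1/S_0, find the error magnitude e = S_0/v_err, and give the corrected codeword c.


S = (6, 7, 6), error at position 3, error magnitude e = 4, c = [2, 4, 9, 8, 3].

Step 1: column multipliers v_i = (∏_{j≠i}(α_i − α_j))^{−1} mod 13.
  i = 1 (α = 2): (2−3)(2−12)(2−5)(2−9) = (−1)·(−10)·(−3)·(−7) = 210 ≡ 2, so v_1 = 2^{−1} = 7 (mod 13).
  i = 2 (α = 3): (3−2)(3−12)(3−5)(3−9) = 1·(−9)·(−2)·(−6) = −108 ≡ 9, so v_2 = 9^{−1} = 3 (mod 13).
  i = 3 (α = 12): (12−2)(12−3)(12−5)(12−9) = 10·9·7·3 = 1890 ≡ 5, so v_3 = 5^{−1} = 8 (mod 13).
  i = 4 (α = 5): (5−2)(5−3)(5−12)(5−9) = 3·2·(−7)·(−4) = 168 ≡ 12, so v_4 = 12^{−1} = 12 (mod 13).
  i = 5 (α = 9): (9−2)(9−3)(9−12)(9−5) = 7·6·(−3)·4 = −504 ≡ 3, so v_5 = 3^{−1} = 9 (mod 13).
  v = [7, 3, 8, 12, 9].
Step 2: syndromes of r = [2, 4, 0, 8, 3] (all sums mod 13).
  S_0 = Σ v_i r_i = 7·2 + 3·4 + 8·0 + 12·8 + 9·3 = 149 ≡ 6.
  S_1 = Σ v_i α_i r_i = 7·2·2 + 3·3·4 + 8·12·0 + 12·5·8 + 9·9·3 = 787 ≡ 7.
  α_i^2 mod 13 = [4, 9, 1, 12, 3].
  S_2 = Σ v_i α_i^2 r_i = 7·4·2 + 3·9·4 + 8·1·0 + 12·12·8 + 9·3·3 = 1397 ≡ 6.
  S = (6, 7, 6) ≠ 0, so r is not a codeword (an error is present).
Step 3: locate the error. For a single error e at position i, S_ℓ = v_i·e·α_i^ℓ, so α_err = S_1/S_0.
  S_0^{−1} = 6^{−1} = 11 (mod 13), so α_err = 7·11 = 77 ≡ 12 = α_3. Error position i = 3.
  Consistency check: S_2/S_1 = 6·2 = 12 ≡ 12 = α_err ✓ (single-error assumption holds).
Step 4: error magnitude e = S_0/v_3 = S_0·∏_{j≠3}(α_3 − α_j) = 6·5 = 30 ≡ 4 (mod 13).
Step 5: correct position 3: c_3 = r_3 − e = 0 − 4 ≡ 9 (mod 13). Hence c = [2, 4, 9, 8, 3].
  Check: interpolating c through the α_i gives m(x) = 11 + 2·x (degree < 2) with m(α_i) = c_i for every i, so c is indeed a codeword.


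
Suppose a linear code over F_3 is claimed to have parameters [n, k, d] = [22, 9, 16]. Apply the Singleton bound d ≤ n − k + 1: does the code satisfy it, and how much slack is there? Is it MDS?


Singleton RHS = n − k + 1 = 14, slack = -2, bound violated (no such code; not MDS).

Singleton bound: d ≤ n − k + 1.
Here n = 22, k = 9, so n − k + 1 = 14.
Given d = 16, check d ≤ 14: NO.
Slack = (n − k + 1) − d = -2.
The slack is negative: d = 16 exceeds n − k + 1 = 14 by 2, so the Singleton bound is violated and no linear [22, 9, 16]_3 code can exist. In particular it is not MDS (MDS requires d = n − k + 1 exactly).
Description: the claimed parameters are [22, 9, 16]_3; such a code would be impossible (violates the Singleton bound).


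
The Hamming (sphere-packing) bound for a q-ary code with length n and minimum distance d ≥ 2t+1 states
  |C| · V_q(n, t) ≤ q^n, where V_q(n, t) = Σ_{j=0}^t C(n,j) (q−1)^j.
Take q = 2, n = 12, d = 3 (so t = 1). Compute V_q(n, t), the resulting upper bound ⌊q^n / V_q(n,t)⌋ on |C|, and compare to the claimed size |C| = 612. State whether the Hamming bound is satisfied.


V_q(n, t) = 13, q^n = 4096, Hamming bound = 315, |C| = 612 > bound (violated).

Step 1: Compute V_q(n, t) = Σ_{j=0}^1 C(n, j) (q−1)^j.
  j = 0: C(12,0)·(1)^0 = 1·1 = 1.
  j = 1: C(12,1)·(1)^1 = 12·1 = 12.
  V_q(n, t) = 1 + 12 = 13.
Step 2: q^n = 2^12 = 4096.
Step 3: Hamming bound ⌊q^n / V_q(n,t)⌋ = ⌊4096/13⌋ = 315.
Step 4: Compare |C| = 612 to 315: violated.
The claimed |C| lies above the Hamming bound, so no 2-ary code of length 12 with d ≥ 3 can have 612 codewords.


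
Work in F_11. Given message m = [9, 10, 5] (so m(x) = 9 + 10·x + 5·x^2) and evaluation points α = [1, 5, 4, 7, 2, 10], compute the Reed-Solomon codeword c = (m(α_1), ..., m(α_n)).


c = [2, 8, 8, 5, 5, 4]

Message polynomial: m(x) = 9 + 10·x + 5·x^2 (mod 11).
For each evaluation point α_i, compute m(α_i) mod 11:
  α_1 = 1: Horner steps 5 → 4 → 2, so m(1) = 2.
  α_2 = 5: Horner steps 5 → 2 → 8, so m(5) = 8.
  α_3 = 4: Horner steps 5 → 8 → 8, so m(4) = 8.
  α_4 = 7: Horner steps 5 → 1 → 5, so m(7) = 5.
  α_5 = 2: Horner steps 5 → 9 → 5, so m(2) = 5.
  α_6 = 10: Horner steps 5 → 5 → 4, so m(10) = 4.
Codeword c = [2, 8, 8, 5, 5, 4] ∈ F_11^6.


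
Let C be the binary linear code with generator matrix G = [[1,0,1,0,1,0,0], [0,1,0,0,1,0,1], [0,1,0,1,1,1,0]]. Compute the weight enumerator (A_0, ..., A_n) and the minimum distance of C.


Weight distribution: A_0 = 1, A_3 = 3, A_4 = 2, A_5 = 1, A_6 = 1. Minimum distance d = 3.

Enumerate all 2^3 = 8 messages m ∈ F_2^3.
For each, compute codeword c = mG in F_2^7, then tally its weight.
  m = 000 → c = 0000000, weight = 0.
  m = 100 → c = 1010100, weight = 3.
  m = 010 → c = 0100101, weight = 3.
  m = 110 → c = 1110001, weight = 4.
  m = 001 → c = 0101110, weight = 4.
  m = 101 → c = 1111010, weight = 5.
  m = 011 → c = 0001011, weight = 3.
  m = 111 → c = 1011111, weight = 6.
Tally weights:
  weight 0: 1 codewords.
  weight 3: 3 codewords.
  weight 4: 2 codewords.
  weight 5: 1 codewords.
  weight 6: 1 codewords.
Minimum distance d = smallest w > 0 with A_w > 0 = 3.
Sanity: Σ A_w = 8 = 2^3 = 8 ✓.


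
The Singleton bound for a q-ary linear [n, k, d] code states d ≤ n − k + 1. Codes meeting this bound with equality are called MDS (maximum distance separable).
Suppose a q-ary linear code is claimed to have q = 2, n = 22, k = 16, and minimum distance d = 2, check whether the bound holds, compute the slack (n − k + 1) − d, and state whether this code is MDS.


Singleton RHS = n − k + 1 = 7, slack = 5, bound satisfied, not MDS.

Singleton bound: d ≤ n − k + 1.
Here n = 22, k = 16, so n − k + 1 = 7.
Given d = 2, check d ≤ 7: YES.
Slack = (n − k + 1) − d = 5.
The code is NOT MDS (slack = 5 > 0).
Description: the claimed parameters are [22, 16, 2]_2; such a code would be non-MDS.


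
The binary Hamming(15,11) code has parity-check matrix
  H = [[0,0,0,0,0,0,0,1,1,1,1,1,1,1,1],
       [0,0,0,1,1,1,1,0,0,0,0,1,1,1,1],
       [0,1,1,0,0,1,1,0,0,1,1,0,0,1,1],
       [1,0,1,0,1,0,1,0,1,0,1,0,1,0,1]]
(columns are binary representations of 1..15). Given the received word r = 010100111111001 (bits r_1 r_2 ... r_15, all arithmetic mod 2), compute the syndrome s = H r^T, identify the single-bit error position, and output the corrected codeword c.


s = (0, 0, 1, 0)^T, error position = 2, corrected codeword c = 000100111111001

Compute s = H r^T mod 2 one row at a time:
  s_1 = 1 + 1 + 1 + 1 + 1 + 0 + 0 + 1 = 6 ≡ 0 (mod 2).
  s_2 = 1 + 0 + 0 + 1 + 1 + 0 + 0 + 1 = 4 ≡ 0 (mod 2).
  s_3 = 1 + 0 + 0 + 1 + 1 + 1 + 0 + 1 = 5 ≡ 1 (mod 2).
  s_4 = 0 + 0 + 0 + 1 + 1 + 1 + 0 + 1 = 4 ≡ 0 (mod 2).
s = (0, 0, 1, 0)^T — this equals column 2 of H (binary 0010), so error is at position 2.
Correct: flip bit 2 of r = 010100111111001 to get c = 000100111111001.


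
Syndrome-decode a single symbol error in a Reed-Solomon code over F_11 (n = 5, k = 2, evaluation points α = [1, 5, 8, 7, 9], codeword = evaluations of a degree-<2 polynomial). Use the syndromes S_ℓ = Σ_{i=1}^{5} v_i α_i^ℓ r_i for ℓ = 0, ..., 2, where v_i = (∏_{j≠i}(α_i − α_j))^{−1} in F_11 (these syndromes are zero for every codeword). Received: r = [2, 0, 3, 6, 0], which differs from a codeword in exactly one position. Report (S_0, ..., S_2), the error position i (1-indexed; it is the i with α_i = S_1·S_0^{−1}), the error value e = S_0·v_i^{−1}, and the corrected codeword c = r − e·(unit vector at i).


S = (7, 2, 10), error at position 2, error magnitude e = 10, c = [2, 1, 3, 6, 0].

Step 1: column multipliers v_i = (∏_{j≠i}(α_i − α_j))^{−1} mod 11.
  i = 1 (α = 1): (1−5)(1−8)(1−7)(1−9) = (−4)·(−7)·(−6)·(−8) = 1344 ≡ 2, so v_1 = 2^{−1} = 6 (mod 11).
  i = 2 (α = 5): (5−1)(5−8)(5−7)(5−9) = 4·(−3)·(−2)·(−4) = −96 ≡ 3, so v_2 = 3^{−1} = 4 (mod 11).
  i = 3 (α = 8): (8−1)(8−5)(8−7)(8−9) = 7·3·1·(−1) = −21 ≡ 1, so v_3 = 1^{−1} = 1 (mod 11).
  i = 4 (α = 7): (7−1)(7−5)(7−8)(7−9) = 6·2·(−1)·(−2) = 24 ≡ 2, so v_4 = 2^{−1} = 6 (mod 11).
  i = 5 (α = 9): (9−1)(9−5)(9−8)(9−7) = 8·4·1·2 = 64 ≡ 9, so v_5 = 9^{−1} = 5 (mod 11).
  v = [6, 4, 1, 6, 5].
Step 2: syndromes of r = [2, 0, 3, 6, 0] (all sums mod 11).
  S_0 = Σ v_i r_i = 6·2 + 4·0 + 1·3 + 6·6 + 5·0 = 51 ≡ 7.
  S_1 = Σ v_i α_i r_i = 6·1·2 + 4·5·0 + 1·8·3 + 6·7·6 + 5·9·0 = 288 ≡ 2.
  α_i^2 mod 11 = [1, 3, 9, 5, 4].
  S_2 = Σ v_i α_i^2 r_i = 6·1·2 + 4·3·0 + 1·9·3 + 6·5·6 + 5·4·0 = 219 ≡ 10.
  S = (7, 2, 10) ≠ 0, so r is not a codeword (an error is present).
Step 3: locate the error. For a single error e at position i, S_ℓ = v_i·e·α_i^ℓ, so α_err = S_1/S_0.
  S_0^{−1} = 7^{−1} = 8 (mod 11), so α_err = 2·8 = 16 ≡ 5 = α_2. Error position i = 2.
  Consistency check: S_2/S_1 = 10·6 = 60 ≡ 5 = α_err ✓ (single-error assumption holds).
Step 4: error magnitude e = S_0/v_2 = S_0·∏_{j≠2}(α_2 − α_j) = 7·3 = 21 ≡ 10 (mod 11).
Step 5: correct position 2: c_2 = r_2 − e = 0 − 10 ≡ 1 (mod 11). Hence c = [2, 1, 3, 6, 0].
  Check: interpolating c through the α_i gives m(x) = 5 + 8·x (degree < 2) with m(α_i) = c_i for every i, so c is indeed a codeword.


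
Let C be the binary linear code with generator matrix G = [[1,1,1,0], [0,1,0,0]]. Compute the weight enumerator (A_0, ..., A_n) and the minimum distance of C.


Weight distribution: A_0 = 1, A_1 = 1, A_2 = 1, A_3 = 1. Minimum distance d = 1.

Enumerate all 2^2 = 4 messages m ∈ F_2^2.
For each, compute codeword c = mG in F_2^4, then tally its weight.
  m = 00 → c = 0000, weight = 0.
  m = 10 → c = 1110, weight = 3.
  m = 01 → c = 0100, weight = 1.
  m = 11 → c = 1010, weight = 2.
Tally weights:
  weight 0: 1 codewords.
  weight 1: 1 codewords.
  weight 2: 1 codewords.
  weight 3: 1 codewords.
Minimum distance d = smallest w > 0 with A_w > 0 = 1.
Sanity: Σ A_w = 4 = 2^2 = 4 ✓.


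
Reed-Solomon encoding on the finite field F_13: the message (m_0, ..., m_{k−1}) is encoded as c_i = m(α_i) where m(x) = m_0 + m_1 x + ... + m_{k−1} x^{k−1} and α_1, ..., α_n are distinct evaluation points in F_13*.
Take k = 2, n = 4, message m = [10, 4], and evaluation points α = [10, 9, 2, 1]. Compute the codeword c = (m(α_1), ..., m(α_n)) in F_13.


c = [11, 7, 5, 1]

Message polynomial: m(x) = 10 + 4·x (mod 13).
For each evaluation point α_i, compute m(α_i) mod 13:
  α_1 = 10: Horner steps 4 → 11, so m(10) = 11.
  α_2 = 9: Horner steps 4 → 7, so m(9) = 7.
  α_3 = 2: Horner steps 4 → 5, so m(2) = 5.
  α_4 = 1: Horner steps 4 → 1, so m(1) = 1.
Codeword c = [11, 7, 5, 1] ∈ F_13^4.


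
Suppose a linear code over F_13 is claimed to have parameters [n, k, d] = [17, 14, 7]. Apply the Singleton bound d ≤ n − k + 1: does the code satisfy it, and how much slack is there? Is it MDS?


Singleton RHS = n − k + 1 = 4, slack = -3, bound violated (no such code; not MDS).

Singleton bound: d ≤ n − k + 1.
Here n = 17, k = 14, so n − k + 1 = 4.
Given d = 7, check d ≤ 4: NO.
Slack = (n − k + 1) − d = -3.
The slack is negative: d = 7 exceeds n − k + 1 = 4 by 3, so the Singleton bound is violated and no linear [17, 14, 7]_13 code can exist. In particular it is not MDS (MDS requires d = n − k + 1 exactly).
Description: the claimed parameters are [17, 14, 7]_13; such a code would be impossible (violates the Singleton bound).


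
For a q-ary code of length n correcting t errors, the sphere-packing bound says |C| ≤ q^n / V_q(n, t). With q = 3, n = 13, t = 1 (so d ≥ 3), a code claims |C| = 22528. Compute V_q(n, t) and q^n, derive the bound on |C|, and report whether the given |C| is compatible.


V_q(n, t) = 27, q^n = 1594323, Hamming bound = 59049, |C| = 22528 ≤ bound (satisfied).

Step 1: Compute V_q(n, t) = Σ_{j=0}^1 C(n, j) (q−1)^j.
  j = 0: C(13,0)·(2)^0 = 1·1 = 1.
  j = 1: C(13,1)·(2)^1 = 13·2 = 26.
  V_q(n, t) = 1 + 26 = 27.
Step 2: q^n = 3^13 = 1594323.
Step 3: Hamming bound ⌊q^n / V_q(n,t)⌋ = ⌊1594323/27⌋ = 59049.
Step 4: Compare |C| = 22528 to 59049: satisfied.
The claimed |C| lies below the Hamming bound.


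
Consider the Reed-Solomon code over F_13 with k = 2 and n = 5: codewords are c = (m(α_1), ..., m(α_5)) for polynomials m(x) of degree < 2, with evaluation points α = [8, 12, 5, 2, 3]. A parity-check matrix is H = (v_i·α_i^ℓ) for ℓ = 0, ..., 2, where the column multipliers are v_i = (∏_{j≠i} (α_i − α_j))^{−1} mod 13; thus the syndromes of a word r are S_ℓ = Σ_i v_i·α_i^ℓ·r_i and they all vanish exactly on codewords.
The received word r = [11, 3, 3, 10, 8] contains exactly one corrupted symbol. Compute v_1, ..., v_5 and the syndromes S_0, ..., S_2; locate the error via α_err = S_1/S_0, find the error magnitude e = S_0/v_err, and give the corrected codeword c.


S = (10, 11, 3), error at position 3, error magnitude e = 12, c = [11, 3, 4, 10, 8].

Step 1: column multipliers v_i = (∏_{j≠i}(α_i − α_j))^{−1} mod 13.
  i = 1 (α = 8): (8−12)(8−5)(8−2)(8−3) = (−4)·3·6·5 = −360 ≡ 4, so v_1 = 4^{−1} = 10 (mod 13).
  i = 2 (α = 12): (12−8)(12−5)(12−2)(12−3) = 4·7·10·9 = 2520 ≡ 11, so v_2 = 11^{−1} = 6 (mod 13).
  i = 3 (α = 5): (5−8)(5−12)(5−2)(5−3) = (−3)·(−7)·3·2 = 126 ≡ 9, so v_3 = 9^{−1} = 3 (mod 13).
  i = 4 (α = 2): (2−8)(2−12)(2−5)(2−3) = (−6)·(−10)·(−3)·(−1) = 180 ≡ 11, so v_4 = 11^{−1} = 6 (mod 13).
  i = 5 (α = 3): (3−8)(3−12)(3−5)(3−2) = (−5)·(−9)·(−2)·1 = −90 ≡ 1, so v_5 = 1^{−1} = 1 (mod 13).
  v = [10, 6, 3, 6, 1].
Step 2: syndromes of r = [11, 3, 3, 10, 8] (all sums mod 13).
  S_0 = Σ v_i r_i = 10·11 + 6·3 + 3·3 + 6·10 + 1·8 = 205 ≡ 10.
  S_1 = Σ v_i α_i r_i = 10·8·11 + 6·12·3 + 3·5·3 + 6·2·10 + 1·3·8 = 1285 ≡ 11.
  α_i^2 mod 13 = [12, 1, 12, 4, 9].
  S_2 = Σ v_i α_i^2 r_i = 10·12·11 + 6·1·3 + 3·12·3 + 6·4·10 + 1·9·8 = 1758 ≡ 3.
  S = (10, 11, 3) ≠ 0, so r is not a codeword (an error is present).
Step 3: locate the error. For a single error e at position i, S_ℓ = v_i·e·α_i^ℓ, so α_err = S_1/S_0.
  S_0^{−1} = 10^{−1} = 4 (mod 13), so α_err = 11·4 = 44 ≡ 5 = α_3. Error position i = 3.
  Consistency check: S_2/S_1 = 3·6 = 18 ≡ 5 = α_err ✓ (single-error assumption holds).
Step 4: error magnitude e = S_0/v_3 = S_0·∏_{j≠3}(α_3 − α_j) = 10·9 = 90 ≡ 12 (mod 13).
Step 5: correct position 3: c_3 = r_3 − e = 3 − 12 ≡ 4 (mod 13). Hence c = [11, 3, 4, 10, 8].
  Check: interpolating c through the α_i gives m(x) = 1 + 11·x (degree < 2) with m(α_i) = c_i for every i, so c is indeed a codeword.


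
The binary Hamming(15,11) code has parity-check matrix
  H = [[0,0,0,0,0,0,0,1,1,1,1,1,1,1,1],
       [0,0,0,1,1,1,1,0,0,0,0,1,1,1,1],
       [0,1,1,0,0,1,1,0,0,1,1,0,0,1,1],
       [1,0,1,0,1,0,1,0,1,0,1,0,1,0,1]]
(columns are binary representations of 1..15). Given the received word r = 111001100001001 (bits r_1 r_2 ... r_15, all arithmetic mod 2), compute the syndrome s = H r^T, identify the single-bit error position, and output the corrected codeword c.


s = (0, 0, 1, 0)^T, error position = 2, corrected codeword c = 101001100001001

Compute s = H r^T mod 2 one row at a time:
  s_1 = 0 + 0 + 0 + 0 + 1 + 0 + 0 + 1 = 2 ≡ 0 (mod 2).
  s_2 = 0 + 0 + 1 + 1 + 1 + 0 + 0 + 1 = 4 ≡ 0 (mod 2).
  s_3 = 1 + 1 + 1 + 1 + 0 + 0 + 0 + 1 = 5 ≡ 1 (mod 2).
  s_4 = 1 + 1 + 0 + 1 + 0 + 0 + 0 + 1 = 4 ≡ 0 (mod 2).
s = (0, 0, 1, 0)^T — this equals column 2 of H (binary 0010), so error is at position 2.
Correct: flip bit 2 of r = 111001100001001 to get c = 101001100001001.


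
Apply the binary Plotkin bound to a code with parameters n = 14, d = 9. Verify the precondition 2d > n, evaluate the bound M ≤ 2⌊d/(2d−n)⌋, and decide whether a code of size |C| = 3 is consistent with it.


Plotkin bound M ≤ 4; given |C| = 3 ≤ bound (satisfied).

Check applicability: 2d = 18, n = 14.
2d − n = 4 > 0, so Plotkin applies.
Compute d/(2d−n) = 9/4 ≈ 2.2500.
⌊d/(2d−n)⌋ = 2.
Plotkin bound: M ≤ 2·2 = 4.
Given |C| = 3, check: satisfied.
This |C| is below the Plotkin bound.


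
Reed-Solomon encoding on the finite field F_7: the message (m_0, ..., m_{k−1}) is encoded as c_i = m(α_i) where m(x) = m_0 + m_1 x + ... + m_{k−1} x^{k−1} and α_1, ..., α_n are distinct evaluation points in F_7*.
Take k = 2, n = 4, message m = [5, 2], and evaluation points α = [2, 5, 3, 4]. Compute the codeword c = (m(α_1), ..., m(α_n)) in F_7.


c = [2, 1, 4, 6]

Message polynomial: m(x) = 5 + 2·x (mod 7).
For each evaluation point α_i, compute m(α_i) mod 7:
  α_1 = 2: Horner steps 2 → 2, so m(2) = 2.
  α_2 = 5: Horner steps 2 → 1, so m(5) = 1.
  α_3 = 3: Horner steps 2 → 4, so m(3) = 4.
  α_4 = 4: Horner steps 2 → 6, so m(4) = 6.
Codeword c = [2, 1, 4, 6] ∈ F_7^4.


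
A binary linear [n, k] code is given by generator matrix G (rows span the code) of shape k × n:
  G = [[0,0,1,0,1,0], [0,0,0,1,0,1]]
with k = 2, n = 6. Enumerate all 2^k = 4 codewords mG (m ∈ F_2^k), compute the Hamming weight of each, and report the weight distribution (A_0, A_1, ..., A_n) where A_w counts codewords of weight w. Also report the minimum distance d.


Weight distribution: A_0 = 1, A_2 = 2, A_4 = 1. Minimum distance d = 2.

Enumerate all 2^2 = 4 messages m ∈ F_2^2.
For each, compute codeword c = mG in F_2^6, then tally its weight.
  m = 00 → c = 000000, weight = 0.
  m = 10 → c = 001010, weight = 2.
  m = 01 → c = 000101, weight = 2.
  m = 11 → c = 001111, weight = 4.
Tally weights:
  weight 0: 1 codewords.
  weight 2: 2 codewords.
  weight 4: 1 codewords.
Minimum distance d = smallest w > 0 with A_w > 0 = 2.
Sanity: Σ A_w = 4 = 2^2 = 4 ✓.


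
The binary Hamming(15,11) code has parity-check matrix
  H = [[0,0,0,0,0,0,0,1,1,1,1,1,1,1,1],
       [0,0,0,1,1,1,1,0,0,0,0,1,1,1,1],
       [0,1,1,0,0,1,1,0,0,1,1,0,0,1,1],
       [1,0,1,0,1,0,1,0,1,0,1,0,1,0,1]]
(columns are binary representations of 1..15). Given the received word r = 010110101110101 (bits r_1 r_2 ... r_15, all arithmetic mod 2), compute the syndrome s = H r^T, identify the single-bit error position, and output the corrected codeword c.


s = (1, 1, 1, 0)^T, error position = 14, corrected codeword c = 010110101110111

Compute s = H r^T mod 2 one row at a time:
  s_1 = 0 + 1 + 1 + 1 + 0 + 1 + 0 + 1 = 5 ≡ 1 (mod 2).
  s_2 = 1 + 1 + 0 + 1 + 0 + 1 + 0 + 1 = 5 ≡ 1 (mod 2).
  s_3 = 1 + 0 + 0 + 1 + 1 + 1 + 0 + 1 = 5 ≡ 1 (mod 2).
  s_4 = 0 + 0 + 1 + 1 + 1 + 1 + 1 + 1 = 6 ≡ 0 (mod 2).
s = (1, 1, 1, 0)^T — this equals column 14 of H (binary 1110), so error is at position 14.
Correct: flip bit 14 of r = 010110101110101 to get c = 010110101110111.


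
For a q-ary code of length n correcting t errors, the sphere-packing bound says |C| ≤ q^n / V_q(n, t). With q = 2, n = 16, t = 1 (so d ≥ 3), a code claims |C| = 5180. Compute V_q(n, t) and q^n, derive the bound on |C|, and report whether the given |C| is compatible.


V_q(n, t) = 17, q^n = 65536, Hamming bound = 3855, |C| = 5180 > bound (violated).

Step 1: Compute V_q(n, t) = Σ_{j=0}^1 C(n, j) (q−1)^j.
  j = 0: C(16,0)·(1)^0 = 1·1 = 1.
  j = 1: C(16,1)·(1)^1 = 16·1 = 16.
  V_q(n, t) = 1 + 16 = 17.
Step 2: q^n = 2^16 = 65536.
Step 3: Hamming bound ⌊q^n / V_q(n,t)⌋ = ⌊65536/17⌋ = 3855.
Step 4: Compare |C| = 5180 to 3855: violated.
The claimed |C| lies above the Hamming bound, so no 2-ary code of length 16 with d ≥ 3 can have 5180 codewords.


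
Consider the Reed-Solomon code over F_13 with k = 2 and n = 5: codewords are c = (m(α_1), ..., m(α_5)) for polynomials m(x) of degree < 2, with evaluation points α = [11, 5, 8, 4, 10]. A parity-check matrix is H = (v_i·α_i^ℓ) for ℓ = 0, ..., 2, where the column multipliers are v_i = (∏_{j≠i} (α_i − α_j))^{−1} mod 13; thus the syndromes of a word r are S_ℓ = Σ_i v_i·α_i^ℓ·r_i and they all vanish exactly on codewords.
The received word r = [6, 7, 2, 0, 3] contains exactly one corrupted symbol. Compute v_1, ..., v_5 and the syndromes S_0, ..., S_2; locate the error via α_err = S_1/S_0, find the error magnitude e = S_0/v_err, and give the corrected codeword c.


S = (1, 11, 4), error at position 1, error magnitude e = 9, c = [10, 7, 2, 0, 3].

Step 1: column multipliers v_i = (∏_{j≠i}(α_i − α_j))^{−1} mod 13.
  i = 1 (α = 11): (11−5)(11−8)(11−4)(11−10) = 6·3·7·1 = 126 ≡ 9, so v_1 = 9^{−1} = 3 (mod 13).
  i = 2 (α = 5): (5−11)(5−8)(5−4)(5−10) = (−6)·(−3)·1·(−5) = −90 ≡ 1, so v_2 = 1^{−1} = 1 (mod 13).
  i = 3 (α = 8): (8−11)(8−5)(8−4)(8−10) = (−3)·3·4·(−2) = 72 ≡ 7, so v_3 = 7^{−1} = 2 (mod 13).
  i = 4 (α = 4): (4−11)(4−5)(4−8)(4−10) = (−7)·(−1)·(−4)·(−6) = 168 ≡ 12, so v_4 = 12^{−1} = 12 (mod 13).
  i = 5 (α = 10): (10−11)(10−5)(10−8)(10−4) = (−1)·5·2·6 = −60 ≡ 5, so v_5 = 5^{−1} = 8 (mod 13).
  v = [3, 1, 2, 12, 8].
Step 2: syndromes of r = [6, 7, 2, 0, 3] (all sums mod 13).
  S_0 = Σ v_i r_i = 3·6 + 1·7 + 2·2 + 12·0 + 8·3 = 53 ≡ 1.
  S_1 = Σ v_i α_i r_i = 3·11·6 + 1·5·7 + 2·8·2 + 12·4·0 + 8·10·3 = 505 ≡ 11.
  α_i^2 mod 13 = [4, 12, 12, 3, 9].
  S_2 = Σ v_i α_i^2 r_i = 3·4·6 + 1·12·7 + 2·12·2 + 12·3·0 + 8·9·3 = 420 ≡ 4.
  S = (1, 11, 4) ≠ 0, so r is not a codeword (an error is present).
Step 3: locate the error. For a single error e at position i, S_ℓ = v_i·e·α_i^ℓ, so α_err = S_1/S_0.
  S_0^{−1} = 1^{−1} = 1 (mod 13), so α_err = 11·1 = 11 ≡ 11 = α_1. Error position i = 1.
  Consistency check: S_2/S_1 = 4·6 = 24 ≡ 11 = α_err ✓ (single-error assumption holds).
Step 4: error magnitude e = S_0/v_1 = S_0·∏_{j≠1}(α_1 − α_j) = 1·9 = 9 ≡ 9 (mod 13).
Step 5: correct position 1: c_1 = r_1 − e = 6 − 9 ≡ 10 (mod 13). Hence c = [10, 7, 2, 0, 3].
  Check: interpolating c through the α_i gives m(x) = 11 + 7·x (degree < 2) with m(α_i) = c_i for every i, so c is indeed a codeword.
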